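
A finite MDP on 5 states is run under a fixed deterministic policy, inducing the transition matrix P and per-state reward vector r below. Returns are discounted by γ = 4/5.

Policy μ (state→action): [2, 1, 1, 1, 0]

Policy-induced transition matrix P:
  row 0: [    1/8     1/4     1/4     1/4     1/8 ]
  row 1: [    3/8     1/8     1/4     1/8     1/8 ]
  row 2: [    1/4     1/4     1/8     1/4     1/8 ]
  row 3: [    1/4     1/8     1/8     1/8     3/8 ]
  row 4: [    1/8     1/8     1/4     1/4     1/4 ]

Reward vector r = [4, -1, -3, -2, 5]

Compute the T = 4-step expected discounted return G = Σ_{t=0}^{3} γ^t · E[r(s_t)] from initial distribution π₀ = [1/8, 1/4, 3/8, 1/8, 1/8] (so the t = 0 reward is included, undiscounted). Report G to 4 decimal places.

t=0: π = [0.1250, 0.2500, 0.3750, 0.1250, 0.1250], E[r] = -0.5000, γ^t·E[r] = -0.500000, running G = -0.500000
t=1: π = [0.2500, 0.1875, 0.1875, 0.2031, 0.1719], E[r] = 0.7031, γ^t·E[r] = 0.562500, running G = 0.062500
t=2: π = [0.2207, 0.1797, 0.2012, 0.2012, 0.1973], E[r] = 0.6836, γ^t·E[r] = 0.437500, running G = 0.500000
t=3: π = [0.2202, 0.1777, 0.1997, 0.2024, 0.2000], E[r] = 0.6990, γ^t·E[r] = 0.357875, running G = 0.857875

G = 0.8579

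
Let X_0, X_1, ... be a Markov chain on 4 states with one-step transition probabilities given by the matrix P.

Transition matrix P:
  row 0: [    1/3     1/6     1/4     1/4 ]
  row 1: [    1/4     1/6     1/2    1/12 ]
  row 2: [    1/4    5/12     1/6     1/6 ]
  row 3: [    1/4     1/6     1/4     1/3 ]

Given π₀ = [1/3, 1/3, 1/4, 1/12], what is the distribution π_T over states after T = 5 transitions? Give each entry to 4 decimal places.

π = [0.2727, 0.2380, 0.2859, 0.2034]

t=0: π = [0.3333, 0.3333, 0.2500, 0.0833]
t=1: π = [0.2778, 0.2292, 0.3125, 0.1806]
t=2: π = [0.2731, 0.2448, 0.2813, 0.2008]
t=3: π = [0.2728, 0.2370, 0.2878, 0.2025]
t=4: π = [0.2727, 0.2386, 0.2853, 0.2034]
t=5: π = [0.2727, 0.2380, 0.2859, 0.2034]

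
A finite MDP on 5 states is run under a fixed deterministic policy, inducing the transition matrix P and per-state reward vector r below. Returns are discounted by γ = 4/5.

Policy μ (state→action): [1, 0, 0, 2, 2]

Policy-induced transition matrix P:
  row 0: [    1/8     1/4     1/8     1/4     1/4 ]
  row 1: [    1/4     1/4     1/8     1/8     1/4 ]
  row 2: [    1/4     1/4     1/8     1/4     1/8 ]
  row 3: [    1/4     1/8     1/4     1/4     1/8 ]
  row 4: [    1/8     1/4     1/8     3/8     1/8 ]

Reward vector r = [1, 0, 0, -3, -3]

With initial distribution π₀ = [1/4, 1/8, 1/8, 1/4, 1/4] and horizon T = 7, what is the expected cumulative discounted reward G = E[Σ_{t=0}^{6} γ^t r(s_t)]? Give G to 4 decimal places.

t=0: π = [0.2500, 0.1250, 0.1250, 0.2500, 0.2500], E[r] = -1.2500, γ^t·E[r] = -1.250000, running G = -1.250000
t=1: π = [0.1875, 0.2188, 0.1563, 0.2656, 0.1719], E[r] = -1.1250, γ^t·E[r] = -0.900000, running G = -2.150000
t=2: π = [0.2051, 0.2168, 0.1582, 0.2441, 0.1758], E[r] = -1.0547, γ^t·E[r] = -0.675000, running G = -2.825000
t=3: π = [0.2024, 0.2195, 0.1555, 0.2449, 0.1777], E[r] = -1.0654, γ^t·E[r] = -0.545500, running G = -3.370500
t=4: π = [0.2025, 0.2194, 0.1556, 0.2448, 0.1777], E[r] = -1.0651, γ^t·E[r] = -0.436250, running G = -3.806750
t=5: π = [0.2025, 0.2194, 0.1556, 0.2448, 0.1777], E[r] = -1.0651, γ^t·E[r] = -0.349015, running G = -4.155765
t=6: π = [0.2025, 0.2194, 0.1556, 0.2448, 0.1777], E[r] = -1.0651, γ^t·E[r] = -0.279211, running G = -4.434976

G = -4.4350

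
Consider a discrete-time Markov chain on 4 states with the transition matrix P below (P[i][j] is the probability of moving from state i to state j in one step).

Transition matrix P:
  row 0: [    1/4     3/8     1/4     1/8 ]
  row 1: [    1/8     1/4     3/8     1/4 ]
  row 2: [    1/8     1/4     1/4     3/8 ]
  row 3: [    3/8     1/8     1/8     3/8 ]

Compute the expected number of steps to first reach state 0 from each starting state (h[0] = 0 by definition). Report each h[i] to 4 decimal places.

First-step conditioning: h[0] = 0; for i ≠ 0, h[i] = 1 + Σ_k P[i][k]·h[k].
  h[1] = 1 + 1/4·h[1] + 3/8·h[2] + 1/4·h[3]
  h[2] = 1 + 1/4·h[1] + 1/4·h[2] + 3/8·h[3]
  h[3] = 1 + 1/8·h[1] + 1/8·h[2] + 3/8·h[3]
Solving the 3×3 linear system over states ≠ 0 gives exactly h = [0, 520/107, 504/107, 376/107] (h[0] = 0 is the target).

h = [0.0000, 4.8598, 4.7103, 3.5140]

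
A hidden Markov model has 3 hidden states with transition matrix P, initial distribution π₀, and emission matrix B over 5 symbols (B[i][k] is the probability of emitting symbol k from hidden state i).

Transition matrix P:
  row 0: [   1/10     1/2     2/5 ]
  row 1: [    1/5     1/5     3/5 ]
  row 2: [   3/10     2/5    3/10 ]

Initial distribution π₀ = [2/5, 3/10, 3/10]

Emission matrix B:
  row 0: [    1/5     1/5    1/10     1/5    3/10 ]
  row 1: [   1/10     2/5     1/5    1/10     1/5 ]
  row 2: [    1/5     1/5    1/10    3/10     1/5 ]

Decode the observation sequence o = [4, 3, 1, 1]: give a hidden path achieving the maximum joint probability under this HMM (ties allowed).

path = [0, 2, 1, 2]

t=0: δ = [1.200e-01, 6.000e-02, 6.000e-02]  (obs o_0=4)
t=1: δ = [3.600e-03, 6.000e-03, 1.440e-02]  ψ = [2, 0, 0]  (obs o_1=3)
t=2: δ = [8.640e-04, 2.304e-03, 8.640e-04]  ψ = [2, 2, 2]  (obs o_2=1)
t=3: δ = [9.216e-05, 1.843e-04, 2.765e-04]  ψ = [1, 1, 1]  (obs o_3=1)
backtrack: best end state = 2; path = [0, 2, 1, 2]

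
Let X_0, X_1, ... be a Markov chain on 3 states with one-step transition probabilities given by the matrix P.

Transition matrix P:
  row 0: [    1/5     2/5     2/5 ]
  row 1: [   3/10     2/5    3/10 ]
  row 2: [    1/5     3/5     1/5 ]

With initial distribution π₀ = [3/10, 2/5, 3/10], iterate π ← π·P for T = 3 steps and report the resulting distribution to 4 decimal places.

t=0: π = [0.3000, 0.4000, 0.3000]
t=1: π = [0.2400, 0.4600, 0.3000]
t=2: π = [0.2460, 0.4600, 0.2940]
t=3: π = [0.2460, 0.4588, 0.2952]

π = [0.2460, 0.4588, 0.2952]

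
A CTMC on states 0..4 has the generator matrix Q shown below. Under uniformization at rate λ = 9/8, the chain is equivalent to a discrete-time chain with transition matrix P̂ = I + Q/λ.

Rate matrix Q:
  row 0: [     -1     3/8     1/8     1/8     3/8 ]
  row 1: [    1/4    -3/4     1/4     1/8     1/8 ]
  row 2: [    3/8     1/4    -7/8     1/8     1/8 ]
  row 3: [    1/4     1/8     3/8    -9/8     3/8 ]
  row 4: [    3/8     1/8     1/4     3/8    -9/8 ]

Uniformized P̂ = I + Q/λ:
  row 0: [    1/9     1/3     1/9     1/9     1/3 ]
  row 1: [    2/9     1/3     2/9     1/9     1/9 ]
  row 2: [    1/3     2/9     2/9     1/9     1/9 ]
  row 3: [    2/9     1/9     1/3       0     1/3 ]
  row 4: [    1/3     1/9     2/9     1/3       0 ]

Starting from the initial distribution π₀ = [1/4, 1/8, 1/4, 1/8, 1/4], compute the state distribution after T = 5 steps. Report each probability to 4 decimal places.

t=0: π = [0.2500, 0.1250, 0.2500, 0.1250, 0.2500]
t=1: π = [0.2500, 0.2222, 0.2083, 0.1528, 0.1667]
t=2: π = [0.2361, 0.2392, 0.2114, 0.1312, 0.1821]
t=3: π = [0.2397, 0.2402, 0.2106, 0.1370, 0.1725]
t=4: π = [0.2381, 0.2412, 0.2108, 0.1342, 0.1757]
t=5: π = [0.2387, 0.2410, 0.2107, 0.1352, 0.1743]

π = [0.2387, 0.2410, 0.2107, 0.1352, 0.1743]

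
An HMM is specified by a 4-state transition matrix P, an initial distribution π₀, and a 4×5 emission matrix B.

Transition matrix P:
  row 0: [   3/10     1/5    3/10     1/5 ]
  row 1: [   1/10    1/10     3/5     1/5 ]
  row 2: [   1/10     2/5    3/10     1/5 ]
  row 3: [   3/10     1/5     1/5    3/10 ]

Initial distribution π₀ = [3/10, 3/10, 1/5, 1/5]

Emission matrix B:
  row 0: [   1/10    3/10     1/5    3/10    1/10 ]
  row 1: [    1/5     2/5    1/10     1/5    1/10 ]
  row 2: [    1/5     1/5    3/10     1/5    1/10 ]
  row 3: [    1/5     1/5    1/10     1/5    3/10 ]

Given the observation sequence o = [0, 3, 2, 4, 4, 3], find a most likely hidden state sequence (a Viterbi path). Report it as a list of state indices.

path = [1, 2, 2, 3, 3, 0]

t=0: δ = [3.000e-02, 6.000e-02, 4.000e-02, 4.000e-02]  (obs o_0=0)
t=1: δ = [3.600e-03, 3.200e-03, 7.200e-03, 2.400e-03]  ψ = [3, 2, 1, 1]  (obs o_1=3)
t=2: δ = [2.160e-04, 2.880e-04, 6.480e-04, 1.440e-04]  ψ = [0, 2, 2, 2]  (obs o_2=2)
t=3: δ = [6.480e-06, 2.592e-05, 1.944e-05, 3.888e-05]  ψ = [0, 2, 2, 2]  (obs o_3=4)
t=4: δ = [1.166e-06, 7.776e-07, 1.555e-06, 3.499e-06]  ψ = [3, 2, 1, 3]  (obs o_4=4)
t=5: δ = [3.149e-07, 1.400e-07, 1.400e-07, 2.100e-07]  ψ = [3, 3, 3, 3]  (obs o_5=3)
backtrack: best end state = 0; path = [1, 2, 2, 3, 3, 0]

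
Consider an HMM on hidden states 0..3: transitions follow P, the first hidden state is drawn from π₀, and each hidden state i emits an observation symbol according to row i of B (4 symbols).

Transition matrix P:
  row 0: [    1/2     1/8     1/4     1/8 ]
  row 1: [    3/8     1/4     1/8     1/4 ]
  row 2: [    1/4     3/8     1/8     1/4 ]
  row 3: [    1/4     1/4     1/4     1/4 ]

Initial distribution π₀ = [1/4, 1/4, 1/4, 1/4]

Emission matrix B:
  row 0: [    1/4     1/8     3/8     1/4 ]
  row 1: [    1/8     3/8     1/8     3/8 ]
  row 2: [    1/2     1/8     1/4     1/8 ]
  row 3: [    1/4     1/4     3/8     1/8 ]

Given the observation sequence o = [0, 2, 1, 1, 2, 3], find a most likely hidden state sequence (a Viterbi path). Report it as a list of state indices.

t=0: δ = [6.250e-02, 3.125e-02, 1.250e-01, 6.250e-02]  (obs o_0=0)
t=1: δ = [1.172e-02, 5.859e-03, 3.906e-03, 1.172e-02]  ψ = [0, 2, 0, 2]  (obs o_1=2)
t=2: δ = [7.324e-04, 1.099e-03, 3.662e-04, 7.324e-04]  ψ = [0, 3, 0, 3]  (obs o_2=1)
t=3: δ = [5.150e-05, 1.030e-04, 2.289e-05, 6.866e-05]  ψ = [1, 1, 0, 1]  (obs o_3=1)
t=4: δ = [1.448e-05, 3.219e-06, 4.292e-06, 9.656e-06]  ψ = [1, 1, 3, 1]  (obs o_4=2)
t=5: δ = [1.810e-06, 9.052e-07, 4.526e-07, 3.017e-07]  ψ = [0, 3, 0, 3]  (obs o_5=3)
backtrack: best end state = 0; path = [2, 3, 1, 1, 0, 0]

path = [2, 3, 1, 1, 0, 0]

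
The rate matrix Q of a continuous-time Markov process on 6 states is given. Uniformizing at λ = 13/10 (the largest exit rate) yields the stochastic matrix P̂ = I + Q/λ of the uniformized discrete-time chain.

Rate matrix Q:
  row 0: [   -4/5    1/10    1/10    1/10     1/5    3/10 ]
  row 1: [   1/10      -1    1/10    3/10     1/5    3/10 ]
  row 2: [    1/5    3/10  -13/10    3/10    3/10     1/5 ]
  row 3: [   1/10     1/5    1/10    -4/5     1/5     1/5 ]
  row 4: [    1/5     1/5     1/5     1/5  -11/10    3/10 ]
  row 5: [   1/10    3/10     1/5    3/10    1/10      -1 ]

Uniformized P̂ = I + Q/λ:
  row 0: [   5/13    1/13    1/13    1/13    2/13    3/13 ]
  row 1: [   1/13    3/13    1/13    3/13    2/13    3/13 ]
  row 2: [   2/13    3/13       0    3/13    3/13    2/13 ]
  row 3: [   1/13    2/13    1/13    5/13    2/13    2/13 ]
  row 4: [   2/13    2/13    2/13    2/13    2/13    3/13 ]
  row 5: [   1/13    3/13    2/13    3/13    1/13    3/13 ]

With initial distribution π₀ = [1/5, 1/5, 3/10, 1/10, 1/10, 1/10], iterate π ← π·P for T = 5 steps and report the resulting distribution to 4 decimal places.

t=0: π = [0.2000, 0.2000, 0.3000, 0.1000, 0.1000, 0.1000]
t=1: π = [0.1692, 0.1846, 0.0692, 0.2077, 0.1692, 0.2000]
t=2: π = [0.1473, 0.1757, 0.1000, 0.2237, 0.1438, 0.2095]
t=3: π = [0.1410, 0.1798, 0.0964, 0.2315, 0.1454, 0.2059]
t=4: π = [0.1389, 0.1801, 0.0965, 0.2335, 0.1454, 0.2055]
t=5: π = [0.1383, 0.1803, 0.0965, 0.2341, 0.1455, 0.2054]

π = [0.1383, 0.1803, 0.0965, 0.2341, 0.1455, 0.2054]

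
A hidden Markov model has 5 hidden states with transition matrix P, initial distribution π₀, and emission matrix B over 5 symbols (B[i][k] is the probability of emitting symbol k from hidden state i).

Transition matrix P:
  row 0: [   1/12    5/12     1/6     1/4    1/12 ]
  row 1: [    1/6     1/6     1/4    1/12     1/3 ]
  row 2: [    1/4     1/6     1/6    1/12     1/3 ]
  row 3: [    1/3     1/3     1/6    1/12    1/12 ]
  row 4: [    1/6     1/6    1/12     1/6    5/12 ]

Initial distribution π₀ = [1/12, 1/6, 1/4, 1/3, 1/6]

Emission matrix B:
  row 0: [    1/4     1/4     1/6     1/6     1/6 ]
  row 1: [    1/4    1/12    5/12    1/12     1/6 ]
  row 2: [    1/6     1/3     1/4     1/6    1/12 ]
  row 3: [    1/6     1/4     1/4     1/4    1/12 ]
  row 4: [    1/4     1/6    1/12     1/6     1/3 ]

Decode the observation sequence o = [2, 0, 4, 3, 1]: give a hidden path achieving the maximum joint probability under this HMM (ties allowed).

t=0: δ = [1.389e-02, 6.944e-02, 6.250e-02, 8.333e-02, 1.389e-02]  (obs o_0=2)
t=1: δ = [6.944e-03, 6.944e-03, 2.894e-03, 1.157e-03, 5.787e-03]  ψ = [3, 3, 1, 3, 1]  (obs o_1=0)
t=2: δ = [1.929e-04, 4.823e-04, 1.447e-04, 1.447e-04, 8.038e-04]  ψ = [1, 0, 1, 0, 4]  (obs o_2=4)
t=3: δ = [2.233e-05, 1.116e-05, 2.009e-05, 3.349e-05, 5.582e-05]  ψ = [4, 4, 1, 4, 4]  (obs o_3=3)
t=4: δ = [2.791e-06, 9.303e-07, 1.861e-06, 2.326e-06, 3.876e-06]  ψ = [3, 3, 3, 4, 4]  (obs o_4=1)
backtrack: best end state = 4; path = [1, 4, 4, 4, 4]

path = [1, 4, 4, 4, 4]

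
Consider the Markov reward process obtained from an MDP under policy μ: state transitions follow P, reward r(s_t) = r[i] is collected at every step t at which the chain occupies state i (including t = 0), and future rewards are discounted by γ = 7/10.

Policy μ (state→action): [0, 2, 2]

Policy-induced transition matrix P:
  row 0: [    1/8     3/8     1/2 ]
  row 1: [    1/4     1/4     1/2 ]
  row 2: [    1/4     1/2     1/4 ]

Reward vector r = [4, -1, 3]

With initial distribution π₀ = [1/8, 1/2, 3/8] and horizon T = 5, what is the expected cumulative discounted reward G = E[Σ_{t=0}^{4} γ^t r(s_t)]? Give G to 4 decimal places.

G = 4.2130

t=0: π = [0.1250, 0.5000, 0.3750], E[r] = 1.1250, γ^t·E[r] = 1.125000, running G = 1.125000
t=1: π = [0.2344, 0.3594, 0.4063], E[r] = 1.7969, γ^t·E[r] = 1.257813, running G = 2.382813
t=2: π = [0.2207, 0.3809, 0.3984], E[r] = 1.6973, γ^t·E[r] = 0.831660, running G = 3.214473
t=3: π = [0.2224, 0.3772, 0.4004], E[r] = 1.7136, γ^t·E[r] = 0.587773, running G = 3.802245
t=4: π = [0.2222, 0.3779, 0.3999], E[r] = 1.7106, γ^t·E[r] = 0.410715, running G = 4.212961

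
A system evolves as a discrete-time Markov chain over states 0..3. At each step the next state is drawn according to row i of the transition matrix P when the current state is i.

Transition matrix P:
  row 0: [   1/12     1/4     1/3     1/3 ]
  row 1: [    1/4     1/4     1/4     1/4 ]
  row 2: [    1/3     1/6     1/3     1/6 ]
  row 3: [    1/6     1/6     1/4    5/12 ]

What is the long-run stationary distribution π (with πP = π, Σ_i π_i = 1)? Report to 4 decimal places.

π = [0.2143, 0.2013, 0.2922, 0.2922]

Balance equations π_j = Σ_i π_i·P[i][j]:
  π_0 = 1/12·π_0 + 1/4·π_1 + 1/3·π_2 + 1/6·π_3
  π_1 = 1/4·π_0 + 1/4·π_1 + 1/6·π_2 + 1/6·π_3
  π_2 = 1/3·π_0 + 1/4·π_1 + 1/3·π_2 + 1/4·π_3
  normalize: π_0 + π_1 + π_2 + π_3 = 1
Solving the linear system gives exactly π = [3/14, 31/154, 45/154, 45/154].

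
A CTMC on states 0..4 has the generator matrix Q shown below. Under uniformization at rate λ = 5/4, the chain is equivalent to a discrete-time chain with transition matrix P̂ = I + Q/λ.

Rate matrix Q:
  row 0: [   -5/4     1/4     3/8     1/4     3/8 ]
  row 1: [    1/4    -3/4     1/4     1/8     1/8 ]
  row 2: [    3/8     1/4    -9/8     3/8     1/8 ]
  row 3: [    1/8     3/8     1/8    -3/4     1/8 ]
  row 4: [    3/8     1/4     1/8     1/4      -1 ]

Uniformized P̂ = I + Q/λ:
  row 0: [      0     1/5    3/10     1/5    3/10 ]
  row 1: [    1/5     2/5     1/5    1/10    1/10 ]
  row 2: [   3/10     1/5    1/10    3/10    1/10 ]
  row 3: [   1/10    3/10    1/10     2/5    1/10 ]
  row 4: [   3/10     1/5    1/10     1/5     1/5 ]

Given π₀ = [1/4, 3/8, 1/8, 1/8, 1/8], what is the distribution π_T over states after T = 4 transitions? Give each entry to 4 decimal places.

π = [0.1738, 0.2791, 0.1622, 0.2355, 0.1494]

t=0: π = [0.2500, 0.3750, 0.1250, 0.1250, 0.1250]
t=1: π = [0.1625, 0.2875, 0.1875, 0.2000, 0.1625]
t=2: π = [0.1825, 0.2775, 0.1613, 0.2300, 0.1488]
t=3: π = [0.1715, 0.2785, 0.1643, 0.2344, 0.1514]
t=4: π = [0.1738, 0.2791, 0.1622, 0.2355, 0.1494]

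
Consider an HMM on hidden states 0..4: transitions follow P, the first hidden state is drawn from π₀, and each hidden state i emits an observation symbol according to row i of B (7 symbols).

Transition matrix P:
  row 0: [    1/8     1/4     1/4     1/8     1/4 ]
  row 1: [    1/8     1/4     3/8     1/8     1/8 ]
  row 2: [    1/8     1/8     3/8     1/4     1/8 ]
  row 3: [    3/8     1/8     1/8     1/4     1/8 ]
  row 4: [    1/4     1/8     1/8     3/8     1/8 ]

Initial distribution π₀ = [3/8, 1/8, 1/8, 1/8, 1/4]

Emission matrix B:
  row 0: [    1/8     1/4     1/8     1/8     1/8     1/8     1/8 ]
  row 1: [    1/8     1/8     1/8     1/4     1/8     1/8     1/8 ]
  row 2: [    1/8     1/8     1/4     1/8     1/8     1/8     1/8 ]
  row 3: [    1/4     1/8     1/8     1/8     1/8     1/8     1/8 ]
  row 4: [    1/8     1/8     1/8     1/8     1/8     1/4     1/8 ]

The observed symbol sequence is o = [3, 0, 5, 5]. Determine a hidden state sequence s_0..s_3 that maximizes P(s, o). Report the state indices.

path = [4, 3, 0, 4]

t=0: δ = [4.688e-02, 3.125e-02, 1.562e-02, 1.562e-02, 3.125e-02]  (obs o_0=3)
t=1: δ = [9.766e-04, 1.465e-03, 1.465e-03, 2.930e-03, 1.465e-03]  ψ = [4, 0, 0, 4, 0]  (obs o_1=0)
t=2: δ = [1.373e-04, 4.578e-05, 6.866e-05, 9.155e-05, 9.155e-05]  ψ = [3, 1, 1, 3, 3]  (obs o_2=5)
t=3: δ = [4.292e-06, 4.292e-06, 4.292e-06, 4.292e-06, 8.583e-06]  ψ = [3, 0, 0, 4, 0]  (obs o_3=5)
backtrack: best end state = 4; path = [4, 3, 0, 4]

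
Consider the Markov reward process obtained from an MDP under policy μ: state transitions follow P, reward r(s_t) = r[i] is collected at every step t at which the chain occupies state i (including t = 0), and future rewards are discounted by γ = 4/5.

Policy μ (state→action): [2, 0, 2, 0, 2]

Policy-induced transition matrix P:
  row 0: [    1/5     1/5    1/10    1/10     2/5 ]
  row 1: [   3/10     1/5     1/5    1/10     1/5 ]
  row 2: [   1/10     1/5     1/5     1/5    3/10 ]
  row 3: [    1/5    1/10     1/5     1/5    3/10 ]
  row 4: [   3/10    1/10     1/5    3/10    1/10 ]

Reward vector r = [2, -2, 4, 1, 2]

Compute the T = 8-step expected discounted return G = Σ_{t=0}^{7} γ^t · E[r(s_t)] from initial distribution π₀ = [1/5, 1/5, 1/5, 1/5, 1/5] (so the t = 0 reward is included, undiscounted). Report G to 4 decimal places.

t=0: π = [0.2000, 0.2000, 0.2000, 0.2000, 0.2000], E[r] = 1.4000, γ^t·E[r] = 1.400000, running G = 1.400000
t=1: π = [0.2200, 0.1600, 0.1800, 0.1800, 0.2600], E[r] = 1.5400, γ^t·E[r] = 1.232000, running G = 2.632000
t=2: π = [0.2240, 0.1560, 0.1780, 0.1880, 0.2540], E[r] = 1.5440, γ^t·E[r] = 0.988160, running G = 3.620160
t=3: π = [0.2232, 0.1558, 0.1776, 0.1874, 0.2560], E[r] = 1.5446, γ^t·E[r] = 0.790835, running G = 4.410995
t=4: π = [0.2234, 0.1557, 0.1777, 0.1877, 0.2555], E[r] = 1.5450, γ^t·E[r] = 0.632840, running G = 5.043835
t=5: π = [0.2234, 0.1557, 0.1777, 0.1876, 0.2557], E[r] = 1.5450, γ^t·E[r] = 0.506254, running G = 5.550090
t=6: π = [0.2234, 0.1557, 0.1777, 0.1877, 0.2556], E[r] = 1.5450, γ^t·E[r] = 0.405010, running G = 5.955100
t=7: π = [0.2234, 0.1557, 0.1777, 0.1877, 0.2556], E[r] = 1.5450, γ^t·E[r] = 0.324007, running G = 6.279107

G = 6.2791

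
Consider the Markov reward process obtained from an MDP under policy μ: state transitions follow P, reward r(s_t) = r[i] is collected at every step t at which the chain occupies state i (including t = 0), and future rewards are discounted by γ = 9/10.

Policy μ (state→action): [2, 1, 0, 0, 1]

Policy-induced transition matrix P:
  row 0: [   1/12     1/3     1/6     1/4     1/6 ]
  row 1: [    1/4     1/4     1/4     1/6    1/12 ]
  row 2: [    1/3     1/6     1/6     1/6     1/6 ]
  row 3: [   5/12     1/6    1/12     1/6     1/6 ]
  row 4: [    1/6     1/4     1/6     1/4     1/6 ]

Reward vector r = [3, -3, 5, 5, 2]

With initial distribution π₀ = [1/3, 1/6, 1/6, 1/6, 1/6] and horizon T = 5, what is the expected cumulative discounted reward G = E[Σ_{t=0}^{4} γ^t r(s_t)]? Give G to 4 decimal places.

t=0: π = [0.3333, 0.1667, 0.1667, 0.1667, 0.1667], E[r] = 2.5000, γ^t·E[r] = 2.500000, running G = 2.500000
t=1: π = [0.2222, 0.2500, 0.1667, 0.2083, 0.1528], E[r] = 2.0972, γ^t·E[r] = 1.887500, running G = 4.387500
t=2: π = [0.2488, 0.2373, 0.1701, 0.1979, 0.1458], E[r] = 2.1667, γ^t·E[r] = 1.755000, running G = 6.142500
t=3: π = [0.2435, 0.2401, 0.1699, 0.1996, 0.1469], E[r] = 2.1517, γ^t·E[r] = 1.568602, running G = 7.711102
t=4: π = [0.2446, 0.2395, 0.1700, 0.1992, 0.1467], E[r] = 2.1548, γ^t·E[r] = 1.413772, running G = 9.124873

G = 9.1249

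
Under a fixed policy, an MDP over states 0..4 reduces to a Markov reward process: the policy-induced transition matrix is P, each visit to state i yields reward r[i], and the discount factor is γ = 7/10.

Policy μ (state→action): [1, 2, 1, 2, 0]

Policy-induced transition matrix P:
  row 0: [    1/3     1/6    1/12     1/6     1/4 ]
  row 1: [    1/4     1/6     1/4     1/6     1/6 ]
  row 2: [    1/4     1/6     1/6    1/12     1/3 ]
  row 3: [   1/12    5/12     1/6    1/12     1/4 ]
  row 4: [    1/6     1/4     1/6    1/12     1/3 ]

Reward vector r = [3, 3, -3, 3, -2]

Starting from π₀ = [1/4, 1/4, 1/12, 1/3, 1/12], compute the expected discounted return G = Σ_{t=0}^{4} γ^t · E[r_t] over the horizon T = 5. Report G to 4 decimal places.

t=0: π = [0.2500, 0.2500, 0.0833, 0.3333, 0.0833], E[r] = 2.0833, γ^t·E[r] = 2.083333, running G = 2.083333
t=1: π = [0.2083, 0.2569, 0.1667, 0.1250, 0.2431], E[r] = 0.7847, γ^t·E[r] = 0.549306, running G = 2.632639
t=2: π = [0.2263, 0.2182, 0.1707, 0.1221, 0.2627], E[r] = 0.6620, γ^t·E[r] = 0.324398, running G = 2.957037
t=3: π = [0.2266, 0.2191, 0.1660, 0.1204, 0.2679], E[r] = 0.6644, γ^t·E[r] = 0.227873, running G = 3.184910
t=4: π = [0.2265, 0.2191, 0.1660, 0.1205, 0.2679], E[r] = 0.6642, γ^t·E[r] = 0.159485, running G = 3.344395

G = 3.3444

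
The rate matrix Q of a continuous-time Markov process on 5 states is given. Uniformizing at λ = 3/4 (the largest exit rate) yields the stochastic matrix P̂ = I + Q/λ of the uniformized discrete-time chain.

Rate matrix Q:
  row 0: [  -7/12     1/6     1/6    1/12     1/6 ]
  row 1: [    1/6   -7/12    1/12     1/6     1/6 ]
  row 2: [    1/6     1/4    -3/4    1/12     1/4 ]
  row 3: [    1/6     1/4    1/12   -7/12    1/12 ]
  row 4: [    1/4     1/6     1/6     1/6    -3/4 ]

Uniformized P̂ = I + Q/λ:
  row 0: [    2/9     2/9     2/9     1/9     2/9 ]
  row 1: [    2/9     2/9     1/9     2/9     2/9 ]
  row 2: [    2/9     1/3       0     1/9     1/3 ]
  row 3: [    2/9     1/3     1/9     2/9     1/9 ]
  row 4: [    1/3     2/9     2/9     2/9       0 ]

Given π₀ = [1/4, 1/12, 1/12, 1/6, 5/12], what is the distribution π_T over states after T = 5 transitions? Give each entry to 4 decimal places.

t=0: π = [0.2500, 0.0833, 0.0833, 0.1667, 0.4167]
t=1: π = [0.2685, 0.2500, 0.1759, 0.1852, 0.1204]
t=2: π = [0.2356, 0.2623, 0.1348, 0.1728, 0.1944]
t=3: π = [0.2438, 0.2564, 0.1439, 0.1811, 0.1748]
t=4: π = [0.2416, 0.2583, 0.1416, 0.1791, 0.1793]
t=5: π = [0.2421, 0.2579, 0.1421, 0.1796, 0.1782]

π = [0.2421, 0.2579, 0.1421, 0.1796, 0.1782]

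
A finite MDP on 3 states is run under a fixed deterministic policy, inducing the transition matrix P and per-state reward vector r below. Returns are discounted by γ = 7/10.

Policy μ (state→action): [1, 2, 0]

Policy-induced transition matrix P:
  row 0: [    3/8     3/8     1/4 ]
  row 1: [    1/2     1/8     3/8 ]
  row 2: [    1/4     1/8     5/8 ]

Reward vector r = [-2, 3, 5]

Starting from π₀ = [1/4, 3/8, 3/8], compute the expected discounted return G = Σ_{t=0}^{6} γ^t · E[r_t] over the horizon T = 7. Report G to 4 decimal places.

t=0: π = [0.2500, 0.3750, 0.3750], E[r] = 2.5000, γ^t·E[r] = 2.500000, running G = 2.500000
t=1: π = [0.3750, 0.1875, 0.4375], E[r] = 2.0000, γ^t·E[r] = 1.400000, running G = 3.900000
t=2: π = [0.3438, 0.2188, 0.4375], E[r] = 2.1563, γ^t·E[r] = 1.056563, running G = 4.956563
t=3: π = [0.3477, 0.2109, 0.4414], E[r] = 2.1445, γ^t·E[r] = 0.735574, running G = 5.692137
t=4: π = [0.3462, 0.2119, 0.4419], E[r] = 2.1528, γ^t·E[r] = 0.516895, running G = 6.209032
t=5: π = [0.3463, 0.2115, 0.4422], E[r] = 2.1531, γ^t·E[r] = 0.361878, running G = 6.570909
t=6: π = [0.3462, 0.2116, 0.4423], E[r] = 2.1537, γ^t·E[r] = 0.253380, running G = 6.824289

G = 6.8243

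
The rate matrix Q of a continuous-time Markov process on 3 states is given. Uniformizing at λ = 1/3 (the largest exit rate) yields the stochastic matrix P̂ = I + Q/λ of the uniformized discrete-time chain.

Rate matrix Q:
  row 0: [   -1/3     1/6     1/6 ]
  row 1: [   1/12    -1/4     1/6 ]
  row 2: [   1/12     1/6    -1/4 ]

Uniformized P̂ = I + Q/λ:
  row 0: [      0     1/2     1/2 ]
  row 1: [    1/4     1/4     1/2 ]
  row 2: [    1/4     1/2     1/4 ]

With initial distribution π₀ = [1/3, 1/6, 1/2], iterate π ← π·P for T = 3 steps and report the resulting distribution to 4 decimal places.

π = [0.1979, 0.4036, 0.3984]

t=0: π = [0.3333, 0.1667, 0.5000]
t=1: π = [0.1667, 0.4583, 0.3750]
t=2: π = [0.2083, 0.3854, 0.4063]
t=3: π = [0.1979, 0.4036, 0.3984]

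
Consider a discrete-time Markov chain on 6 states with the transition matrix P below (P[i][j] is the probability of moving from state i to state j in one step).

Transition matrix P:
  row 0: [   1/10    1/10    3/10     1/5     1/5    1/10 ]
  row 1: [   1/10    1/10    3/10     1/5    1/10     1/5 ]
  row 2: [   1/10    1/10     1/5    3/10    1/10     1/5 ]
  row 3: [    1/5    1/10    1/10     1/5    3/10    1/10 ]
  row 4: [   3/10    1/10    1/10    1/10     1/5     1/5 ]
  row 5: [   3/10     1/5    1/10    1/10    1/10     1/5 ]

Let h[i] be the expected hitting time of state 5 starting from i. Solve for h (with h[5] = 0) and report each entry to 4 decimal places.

h = [6.7043, 6.0904, 6.1512, 6.7585, 6.1391, 0.0000]

First-step conditioning: h[5] = 0; for i ≠ 5, h[i] = 1 + Σ_k P[i][k]·h[k].
  h[0] = 1 + 1/10·h[0] + 1/10·h[1] + 3/10·h[2] + 1/5·h[3] + 1/5·h[4]
  h[1] = 1 + 1/10·h[0] + 1/10·h[1] + 3/10·h[2] + 1/5·h[3] + 1/10·h[4]
  h[2] = 1 + 1/10·h[0] + 1/10·h[1] + 1/5·h[2] + 3/10·h[3] + 1/10·h[4]
  h[3] = 1 + 1/5·h[0] + 1/10·h[1] + 1/10·h[2] + 1/5·h[3] + 3/10·h[4]
  h[4] = 1 + 3/10·h[0] + 1/10·h[1] + 1/10·h[2] + 1/10·h[3] + 1/5·h[4]
Solving the 5×5 linear system over states ≠ 5 gives exactly h = [111500/16631, 101290/16631, 102300/16631, 112400/16631, 102100/16631, 0] (h[5] = 0 is the target).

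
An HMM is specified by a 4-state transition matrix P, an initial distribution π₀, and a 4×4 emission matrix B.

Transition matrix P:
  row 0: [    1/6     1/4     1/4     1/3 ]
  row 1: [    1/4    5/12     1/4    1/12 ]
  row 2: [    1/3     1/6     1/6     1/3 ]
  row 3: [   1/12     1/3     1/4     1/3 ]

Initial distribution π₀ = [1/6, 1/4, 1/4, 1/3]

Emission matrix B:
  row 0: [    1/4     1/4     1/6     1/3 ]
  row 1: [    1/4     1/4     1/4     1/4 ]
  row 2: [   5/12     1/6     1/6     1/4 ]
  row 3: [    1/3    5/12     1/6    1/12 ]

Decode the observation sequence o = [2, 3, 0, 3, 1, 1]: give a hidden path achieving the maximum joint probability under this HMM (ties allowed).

path = [1, 1, 2, 0, 3, 3]

t=0: δ = [2.778e-02, 6.250e-02, 4.167e-02, 5.556e-02]  (obs o_0=2)
t=1: δ = [5.208e-03, 6.510e-03, 3.906e-03, 1.543e-03]  ψ = [1, 1, 1, 3]  (obs o_1=3)
t=2: δ = [4.069e-04, 6.782e-04, 6.782e-04, 5.787e-04]  ψ = [1, 1, 1, 0]  (obs o_2=0)
t=3: δ = [7.535e-05, 7.064e-05, 4.239e-05, 1.884e-05]  ψ = [2, 1, 1, 2]  (obs o_3=3)
t=4: δ = [4.415e-06, 7.359e-06, 3.140e-06, 1.047e-05]  ψ = [1, 1, 0, 0]  (obs o_4=1)
t=5: δ = [4.599e-07, 8.721e-07, 4.361e-07, 1.454e-06]  ψ = [1, 3, 3, 3]  (obs o_5=1)
backtrack: best end state = 3; path = [1, 1, 2, 0, 3, 3]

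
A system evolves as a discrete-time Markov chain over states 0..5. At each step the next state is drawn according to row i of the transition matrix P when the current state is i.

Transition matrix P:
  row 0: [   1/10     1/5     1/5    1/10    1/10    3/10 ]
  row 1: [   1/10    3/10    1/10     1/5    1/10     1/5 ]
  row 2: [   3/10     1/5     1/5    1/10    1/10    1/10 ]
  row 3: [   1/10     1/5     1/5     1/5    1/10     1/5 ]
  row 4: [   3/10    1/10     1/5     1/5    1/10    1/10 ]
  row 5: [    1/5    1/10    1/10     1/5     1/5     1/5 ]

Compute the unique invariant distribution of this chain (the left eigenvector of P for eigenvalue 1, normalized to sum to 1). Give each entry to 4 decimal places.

Balance equations π_j = Σ_i π_i·P[i][j]:
  π_0 = 1/10·π_0 + 1/10·π_1 + 3/10·π_2 + 1/10·π_3 + 3/10·π_4 + 1/5·π_5
  π_1 = 1/5·π_0 + 3/10·π_1 + 1/5·π_2 + 1/5·π_3 + 1/10·π_4 + 1/10·π_5
  π_2 = 1/5·π_0 + 1/10·π_1 + 1/5·π_2 + 1/5·π_3 + 1/5·π_4 + 1/10·π_5
  π_3 = 1/10·π_0 + 1/5·π_1 + 1/10·π_2 + 1/5·π_3 + 1/5·π_4 + 1/5·π_5
  π_4 = 1/10·π_0 + 1/10·π_1 + 1/10·π_2 + 1/10·π_3 + 1/10·π_4 + 1/5·π_5
  normalize: π_0 + π_1 + π_2 + π_3 + π_4 + π_5 = 1
Solving the linear system gives exactly π = [3906/22297, 381/2027, 3618/22297, 337/2027, 2652/22297, 4223/22297].

π = [0.1752, 0.1880, 0.1623, 0.1663, 0.1189, 0.1894]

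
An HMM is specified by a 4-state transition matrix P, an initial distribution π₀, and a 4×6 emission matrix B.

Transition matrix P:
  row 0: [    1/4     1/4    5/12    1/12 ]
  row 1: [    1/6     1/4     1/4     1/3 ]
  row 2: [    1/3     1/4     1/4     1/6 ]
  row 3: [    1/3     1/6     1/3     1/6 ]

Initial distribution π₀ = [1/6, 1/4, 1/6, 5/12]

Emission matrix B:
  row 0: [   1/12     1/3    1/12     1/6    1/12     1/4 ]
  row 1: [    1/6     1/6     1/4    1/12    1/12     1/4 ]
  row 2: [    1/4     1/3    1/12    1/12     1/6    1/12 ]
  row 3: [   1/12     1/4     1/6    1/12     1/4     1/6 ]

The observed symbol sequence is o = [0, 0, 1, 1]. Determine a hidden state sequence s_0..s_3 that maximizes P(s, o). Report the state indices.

t=0: δ = [1.389e-02, 4.167e-02, 4.167e-02, 3.472e-02]  (obs o_0=0)
t=1: δ = [1.157e-03, 1.736e-03, 2.894e-03, 1.157e-03]  ψ = [2, 1, 3, 1]  (obs o_1=0)
t=2: δ = [3.215e-04, 1.206e-04, 2.411e-04, 1.447e-04]  ψ = [2, 2, 2, 1]  (obs o_2=1)
t=3: δ = [2.679e-05, 1.340e-05, 4.465e-05, 1.005e-05]  ψ = [0, 0, 0, 1]  (obs o_3=1)
backtrack: best end state = 2; path = [3, 2, 0, 2]

path = [3, 2, 0, 2]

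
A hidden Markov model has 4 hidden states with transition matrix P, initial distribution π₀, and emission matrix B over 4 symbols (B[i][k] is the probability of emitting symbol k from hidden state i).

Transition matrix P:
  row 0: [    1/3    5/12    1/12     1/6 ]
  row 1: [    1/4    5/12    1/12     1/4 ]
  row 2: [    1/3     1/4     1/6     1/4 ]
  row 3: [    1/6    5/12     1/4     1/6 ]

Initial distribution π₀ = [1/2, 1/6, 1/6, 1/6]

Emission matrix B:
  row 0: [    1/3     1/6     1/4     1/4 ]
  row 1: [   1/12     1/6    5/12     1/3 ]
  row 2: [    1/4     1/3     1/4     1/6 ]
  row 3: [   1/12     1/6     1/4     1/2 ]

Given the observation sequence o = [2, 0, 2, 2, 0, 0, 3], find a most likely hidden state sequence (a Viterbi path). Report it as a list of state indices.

t=0: δ = [1.250e-01, 6.944e-02, 4.167e-02, 4.167e-02]  (obs o_0=2)
t=1: δ = [1.389e-02, 4.340e-03, 2.604e-03, 1.736e-03]  ψ = [0, 0, 0, 0]  (obs o_1=0)
t=2: δ = [1.157e-03, 2.411e-03, 2.894e-04, 5.787e-04]  ψ = [0, 0, 0, 0]  (obs o_2=2)
t=3: δ = [1.507e-04, 4.186e-04, 5.023e-05, 1.507e-04]  ψ = [1, 1, 1, 1]  (obs o_3=2)
t=4: δ = [3.489e-05, 1.454e-05, 9.419e-06, 8.721e-06]  ψ = [1, 1, 3, 1]  (obs o_4=0)
t=5: δ = [3.876e-06, 1.211e-06, 7.268e-07, 4.845e-07]  ψ = [0, 0, 0, 0]  (obs o_5=0)
t=6: δ = [3.230e-07, 5.384e-07, 5.384e-08, 3.230e-07]  ψ = [0, 0, 0, 0]  (obs o_6=3)
backtrack: best end state = 1; path = [0, 0, 1, 1, 0, 0, 1]

path = [0, 0, 1, 1, 0, 0, 1]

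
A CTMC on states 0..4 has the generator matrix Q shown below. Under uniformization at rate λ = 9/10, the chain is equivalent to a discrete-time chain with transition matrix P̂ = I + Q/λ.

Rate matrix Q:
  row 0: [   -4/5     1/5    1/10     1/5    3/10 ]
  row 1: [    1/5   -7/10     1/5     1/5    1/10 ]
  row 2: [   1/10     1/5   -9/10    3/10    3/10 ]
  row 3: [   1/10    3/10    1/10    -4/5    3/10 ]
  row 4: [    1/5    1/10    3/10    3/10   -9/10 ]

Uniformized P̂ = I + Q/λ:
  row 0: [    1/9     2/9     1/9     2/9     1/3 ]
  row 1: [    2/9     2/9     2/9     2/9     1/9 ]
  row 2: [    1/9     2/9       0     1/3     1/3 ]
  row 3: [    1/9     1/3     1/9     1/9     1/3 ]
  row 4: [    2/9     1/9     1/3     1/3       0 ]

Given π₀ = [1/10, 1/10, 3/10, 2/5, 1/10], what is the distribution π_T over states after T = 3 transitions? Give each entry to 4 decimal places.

t=0: π = [0.1000, 0.1000, 0.3000, 0.4000, 0.1000]
t=1: π = [0.1333, 0.2556, 0.1111, 0.2222, 0.2778]
t=2: π = [0.1704, 0.2160, 0.1889, 0.2407, 0.1840]
t=3: π = [0.1556, 0.2285, 0.1550, 0.2369, 0.2240]

π = [0.1556, 0.2285, 0.1550, 0.2369, 0.2240]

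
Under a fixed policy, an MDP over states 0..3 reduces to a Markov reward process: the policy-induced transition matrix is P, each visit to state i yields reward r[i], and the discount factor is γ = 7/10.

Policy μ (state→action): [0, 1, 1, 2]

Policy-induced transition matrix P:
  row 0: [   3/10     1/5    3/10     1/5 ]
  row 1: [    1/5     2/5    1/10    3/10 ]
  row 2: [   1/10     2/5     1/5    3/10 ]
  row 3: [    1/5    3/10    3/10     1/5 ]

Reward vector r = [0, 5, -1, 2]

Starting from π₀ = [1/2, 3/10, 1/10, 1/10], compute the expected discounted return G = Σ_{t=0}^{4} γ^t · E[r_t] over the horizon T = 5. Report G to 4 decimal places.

t=0: π = [0.5000, 0.3000, 0.1000, 0.1000], E[r] = 1.6000, γ^t·E[r] = 1.600000, running G = 1.600000
t=1: π = [0.2400, 0.2900, 0.2300, 0.2400], E[r] = 1.7000, γ^t·E[r] = 1.190000, running G = 2.790000
t=2: π = [0.2010, 0.3280, 0.2190, 0.2520], E[r] = 1.9250, γ^t·E[r] = 0.943250, running G = 3.733250
t=3: π = [0.1982, 0.3346, 0.2125, 0.2547], E[r] = 1.9699, γ^t·E[r] = 0.675676, running G = 4.408926
t=4: π = [0.1986, 0.3349, 0.2118, 0.2547], E[r] = 1.9720, γ^t·E[r] = 0.473487, running G = 4.882413

G = 4.8824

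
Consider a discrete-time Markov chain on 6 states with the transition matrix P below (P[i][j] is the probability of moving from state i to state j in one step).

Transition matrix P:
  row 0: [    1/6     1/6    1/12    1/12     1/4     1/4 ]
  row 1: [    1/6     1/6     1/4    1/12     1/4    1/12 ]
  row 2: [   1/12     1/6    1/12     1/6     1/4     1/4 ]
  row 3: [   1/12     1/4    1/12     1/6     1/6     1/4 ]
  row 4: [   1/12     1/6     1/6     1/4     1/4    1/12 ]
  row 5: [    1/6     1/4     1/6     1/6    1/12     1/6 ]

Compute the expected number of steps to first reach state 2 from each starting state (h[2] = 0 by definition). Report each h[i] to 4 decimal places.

h = [6.8020, 5.7571, 0.0000, 6.7512, 6.3154, 6.2693]

First-step conditioning: h[2] = 0; for i ≠ 2, h[i] = 1 + Σ_k P[i][k]·h[k].
  h[0] = 1 + 1/6·h[0] + 1/6·h[1] + 1/12·h[3] + 1/4·h[4] + 1/4·h[5]
  h[1] = 1 + 1/6·h[0] + 1/6·h[1] + 1/12·h[3] + 1/4·h[4] + 1/12·h[5]
  h[3] = 1 + 1/12·h[0] + 1/4·h[1] + 1/6·h[3] + 1/6·h[4] + 1/4·h[5]
  h[4] = 1 + 1/12·h[0] + 1/6·h[1] + 1/4·h[3] + 1/4·h[4] + 1/12·h[5]
  h[5] = 1 + 1/6·h[0] + 1/4·h[1] + 1/6·h[3] + 1/12·h[4] + 1/6·h[5]
Solving the 5×5 linear system over states ≠ 2 gives exactly h = [123816/18203, 104796/18203, 0, 122892/18203, 114960/18203, 114120/18203] (h[2] = 0 is the target).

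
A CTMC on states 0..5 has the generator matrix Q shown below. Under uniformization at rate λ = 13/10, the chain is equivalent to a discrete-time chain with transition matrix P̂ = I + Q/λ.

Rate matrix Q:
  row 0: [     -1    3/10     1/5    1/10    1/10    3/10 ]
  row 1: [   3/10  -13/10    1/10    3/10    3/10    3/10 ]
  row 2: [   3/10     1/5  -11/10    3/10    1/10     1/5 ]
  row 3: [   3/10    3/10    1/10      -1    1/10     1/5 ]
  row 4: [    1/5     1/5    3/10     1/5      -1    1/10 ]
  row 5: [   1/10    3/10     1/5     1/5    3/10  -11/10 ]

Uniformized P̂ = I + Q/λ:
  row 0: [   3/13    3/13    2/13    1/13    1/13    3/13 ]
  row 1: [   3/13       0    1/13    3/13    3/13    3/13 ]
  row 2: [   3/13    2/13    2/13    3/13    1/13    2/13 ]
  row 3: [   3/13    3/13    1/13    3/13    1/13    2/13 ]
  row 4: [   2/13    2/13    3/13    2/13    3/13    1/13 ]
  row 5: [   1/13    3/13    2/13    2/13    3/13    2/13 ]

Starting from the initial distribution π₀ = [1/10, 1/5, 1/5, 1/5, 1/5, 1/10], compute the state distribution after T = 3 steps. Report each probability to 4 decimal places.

π = [0.1933, 0.1687, 0.1385, 0.1764, 0.1525, 0.1706]

t=0: π = [0.1000, 0.2000, 0.2000, 0.2000, 0.2000, 0.1000]
t=1: π = [0.2000, 0.1538, 0.1385, 0.1923, 0.1538, 0.1615]
t=2: π = [0.1941, 0.1728, 0.1391, 0.1757, 0.1491, 0.1692]
t=3: π = [0.1933, 0.1687, 0.1385, 0.1764, 0.1525, 0.1706]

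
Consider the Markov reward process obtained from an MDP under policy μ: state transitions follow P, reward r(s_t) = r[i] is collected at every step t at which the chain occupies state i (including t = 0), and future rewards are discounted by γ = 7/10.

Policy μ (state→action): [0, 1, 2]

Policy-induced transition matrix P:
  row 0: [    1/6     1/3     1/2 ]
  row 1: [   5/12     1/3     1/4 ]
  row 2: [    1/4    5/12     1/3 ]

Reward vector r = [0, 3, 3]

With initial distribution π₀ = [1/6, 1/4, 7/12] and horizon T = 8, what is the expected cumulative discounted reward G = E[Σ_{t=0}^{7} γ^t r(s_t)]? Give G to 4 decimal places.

t=0: π = [0.1667, 0.2500, 0.5833], E[r] = 2.5000, γ^t·E[r] = 2.500000, running G = 2.500000
t=1: π = [0.2778, 0.3819, 0.3403], E[r] = 2.1667, γ^t·E[r] = 1.516667, running G = 4.016667
t=2: π = [0.2905, 0.3617, 0.3478], E[r] = 2.1285, γ^t·E[r] = 1.042951, running G = 5.059618
t=3: π = [0.2861, 0.3623, 0.3516], E[r] = 2.1418, γ^t·E[r] = 0.734631, running G = 5.794249
t=4: π = [0.2865, 0.3626, 0.3508], E[r] = 2.1404, γ^t·E[r] = 0.513900, running G = 6.308150
t=5: π = [0.2866, 0.3626, 0.3509], E[r] = 2.1403, γ^t·E[r] = 0.359724, running G = 6.667873
t=6: π = [0.2865, 0.3626, 0.3509], E[r] = 2.1404, γ^t·E[r] = 0.251811, running G = 6.919684
t=7: π = [0.2865, 0.3626, 0.3509], E[r] = 2.1404, γ^t·E[r] = 0.176267, running G = 7.095951

G = 7.0960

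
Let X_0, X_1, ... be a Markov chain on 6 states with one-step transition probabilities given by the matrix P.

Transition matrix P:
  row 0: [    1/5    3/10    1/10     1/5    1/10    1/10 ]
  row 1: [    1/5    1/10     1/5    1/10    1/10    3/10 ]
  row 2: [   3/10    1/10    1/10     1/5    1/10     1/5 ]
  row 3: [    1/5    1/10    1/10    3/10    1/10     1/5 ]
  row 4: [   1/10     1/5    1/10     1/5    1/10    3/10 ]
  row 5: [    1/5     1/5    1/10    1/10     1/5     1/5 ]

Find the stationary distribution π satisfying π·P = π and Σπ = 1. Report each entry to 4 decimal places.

π = [0.1996, 0.1730, 0.1173, 0.1797, 0.1209, 0.2094]

Balance equations π_j = Σ_i π_i·P[i][j]:
  π_0 = 1/5·π_0 + 1/5·π_1 + 3/10·π_2 + 1/5·π_3 + 1/10·π_4 + 1/5·π_5
  π_1 = 3/10·π_0 + 1/10·π_1 + 1/10·π_2 + 1/10·π_3 + 1/5·π_4 + 1/5·π_5
  π_2 = 1/10·π_0 + 1/5·π_1 + 1/10·π_2 + 1/10·π_3 + 1/10·π_4 + 1/10·π_5
  π_3 = 1/5·π_0 + 1/10·π_1 + 1/5·π_2 + 3/10·π_3 + 1/5·π_4 + 1/10·π_5
  π_4 = 1/10·π_0 + 1/10·π_1 + 1/10·π_2 + 1/10·π_3 + 1/10·π_4 + 1/5·π_5
  normalize: π_0 + π_1 + π_2 + π_3 + π_4 + π_5 = 1
Solving the linear system gives exactly π = [219/1097, 16887/97633, 11452/97633, 17548/97633, 11808/97633, 20447/97633].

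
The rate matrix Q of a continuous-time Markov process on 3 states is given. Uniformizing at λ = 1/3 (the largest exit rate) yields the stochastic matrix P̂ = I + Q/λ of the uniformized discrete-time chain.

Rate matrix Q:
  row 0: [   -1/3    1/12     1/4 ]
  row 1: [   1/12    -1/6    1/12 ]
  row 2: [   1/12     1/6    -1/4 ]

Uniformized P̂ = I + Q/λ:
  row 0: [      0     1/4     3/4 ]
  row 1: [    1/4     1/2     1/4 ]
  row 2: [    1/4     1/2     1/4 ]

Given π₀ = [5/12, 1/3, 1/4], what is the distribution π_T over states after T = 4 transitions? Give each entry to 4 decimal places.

t=0: π = [0.4167, 0.3333, 0.2500]
t=1: π = [0.1458, 0.3958, 0.4583]
t=2: π = [0.2135, 0.4635, 0.3229]
t=3: π = [0.1966, 0.4466, 0.3568]
t=4: π = [0.2008, 0.4508, 0.3483]

π = [0.2008, 0.4508, 0.3483]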